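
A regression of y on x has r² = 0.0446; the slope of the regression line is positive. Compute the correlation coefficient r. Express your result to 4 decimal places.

0.2112

|r| = √0.0446 = 0.2112
The association is positive, so r = 0.2112.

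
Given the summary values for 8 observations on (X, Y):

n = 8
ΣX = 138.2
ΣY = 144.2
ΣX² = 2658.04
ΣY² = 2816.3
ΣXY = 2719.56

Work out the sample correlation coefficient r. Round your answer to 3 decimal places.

0.943

r = (nΣXY − ΣXΣY) / √[(nΣX² − (ΣX)²)(nΣY² − (ΣY)²)]
Numerator: 8×2719.56 − 138.2×144.2 = 1828.04
Denominator: √[(21264.32 − 19099.24)(22530.4 − 20793.64)] = √[2165.08 × 1736.76] = 1939.1298
r = 1828.04 / 1939.1298 ≈ 0.943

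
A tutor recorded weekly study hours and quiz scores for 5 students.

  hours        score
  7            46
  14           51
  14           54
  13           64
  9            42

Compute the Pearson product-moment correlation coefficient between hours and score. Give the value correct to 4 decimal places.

0.6684

n = 5, Σx = 57, Σy = 257, Σx² = 691, Σy² = 13493, Σxy = 3002
nΣxy − ΣxΣy = 15010 − 14649 = 361
nΣx² − (Σx)² = 3455 − 3249 = 206; nΣy² − (Σy)² = 67465 − 66049 = 1416
r = 361 / √(206 × 1416) = 361 / 540.0889 ≈ 0.6684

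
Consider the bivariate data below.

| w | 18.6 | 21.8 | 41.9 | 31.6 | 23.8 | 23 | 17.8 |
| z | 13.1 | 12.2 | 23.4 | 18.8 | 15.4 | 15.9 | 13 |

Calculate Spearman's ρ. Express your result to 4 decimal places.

Rank w: 2, 3, 7, 6, 5, 4, 1
Rank z: 3, 1, 7, 6, 4, 5, 2
d = rank(w) − rank(z): -1, 2, 0, 0, 1, -1, -1; Σd² = 8
ρ = 1 − 6Σd² / [n(n²−1)] = 1 − 6×8 / (7×48) = 1 − 48/336 ≈ 0.8571

0.8571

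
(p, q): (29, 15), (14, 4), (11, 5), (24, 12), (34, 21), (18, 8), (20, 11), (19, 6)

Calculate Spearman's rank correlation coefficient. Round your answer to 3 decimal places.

Rank p: 7, 2, 1, 6, 8, 3, 5, 4
Rank q: 7, 1, 2, 6, 8, 4, 5, 3
d = rank(p) − rank(q): 0, 1, -1, 0, 0, -1, 0, 1; Σd² = 4
ρ = 1 − 6Σd² / [n(n²−1)] = 1 − 6×4 / (8×63) = 1 − 24/504 ≈ 0.952

0.952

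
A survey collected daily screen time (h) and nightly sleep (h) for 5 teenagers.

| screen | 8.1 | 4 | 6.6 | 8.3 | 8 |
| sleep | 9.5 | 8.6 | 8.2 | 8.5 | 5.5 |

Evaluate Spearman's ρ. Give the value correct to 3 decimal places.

0.100

Rank screen: 4, 1, 2, 5, 3
Rank sleep: 5, 4, 2, 3, 1
d = rank(screen) − rank(sleep): -1, -3, 0, 2, 2; Σd² = 18
ρ = 1 − 6Σd² / [n(n²−1)] = 1 − 6×18 / (5×24) = 1 − 108/120 ≈ 0.100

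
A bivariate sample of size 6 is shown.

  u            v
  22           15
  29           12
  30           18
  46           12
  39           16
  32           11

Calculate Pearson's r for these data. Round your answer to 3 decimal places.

-0.225

n = 6, Σu = 198, Σv = 84, Σu² = 6886, Σv² = 1214, Σuv = 2746
nΣuv − ΣuΣv = 16476 − 16632 = -156
nΣu² − (Σu)² = 41316 − 39204 = 2112; nΣv² − (Σv)² = 7284 − 7056 = 228
r = -156 / √(2112 × 228) = -156 / 693.9280 ≈ -0.225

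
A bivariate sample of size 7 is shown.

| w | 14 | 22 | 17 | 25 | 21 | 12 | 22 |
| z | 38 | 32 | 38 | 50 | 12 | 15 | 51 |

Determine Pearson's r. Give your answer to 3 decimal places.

0.459

n = 7, Σw = 133, Σz = 236, Σw² = 2663, Σz² = 9382, Σwz = 4686
nΣwz − ΣwΣz = 32802 − 31388 = 1414
nΣw² − (Σw)² = 18641 − 17689 = 952; nΣz² − (Σz)² = 65674 − 55696 = 9978
r = 1414 / √(952 × 9978) = 1414 / 3082.0539 ≈ 0.459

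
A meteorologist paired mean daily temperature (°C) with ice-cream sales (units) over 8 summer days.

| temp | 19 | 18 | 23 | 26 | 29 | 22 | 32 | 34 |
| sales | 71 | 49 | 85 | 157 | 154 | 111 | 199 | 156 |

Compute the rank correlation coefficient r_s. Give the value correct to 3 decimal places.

Rank temp: 2, 1, 4, 5, 6, 3, 7, 8
Rank sales: 2, 1, 3, 7, 5, 4, 8, 6
d = rank(temp) − rank(sales): 0, 0, 1, -2, 1, -1, -1, 2; Σd² = 12
ρ = 1 − 6Σd² / [n(n²−1)] = 1 − 6×12 / (8×63) = 1 − 72/504 ≈ 0.857

0.857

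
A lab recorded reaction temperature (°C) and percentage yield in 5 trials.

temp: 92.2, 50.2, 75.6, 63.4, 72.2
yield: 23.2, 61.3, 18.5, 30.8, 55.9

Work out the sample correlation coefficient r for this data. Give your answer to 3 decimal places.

n = 5, Σx = 353.6, Σy = 189.7, Σx² = 25968.64, Σy² = 8711.63, Σxy = 12603.6
nΣxy − ΣxΣy = 63018 − 67077.92 = -4059.92
nΣx² − (Σx)² = 129843.2 − 125032.96 = 4810.24; nΣy² − (Σy)² = 43558.15 − 35986.09 = 7572.06
r = -4059.92 / √(4810.24 × 7572.06) = -4059.92 / 6035.1823 ≈ -0.673

-0.673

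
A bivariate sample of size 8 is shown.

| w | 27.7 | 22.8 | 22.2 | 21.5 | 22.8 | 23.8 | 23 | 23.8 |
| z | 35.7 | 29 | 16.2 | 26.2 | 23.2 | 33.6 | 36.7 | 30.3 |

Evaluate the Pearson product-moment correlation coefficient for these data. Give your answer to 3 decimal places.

0.577

n = 8, Σw = 187.6, Σz = 230.9, Σw² = 4423.94, Σz² = 6996.55, Σwz = 5466.91
nΣwz − ΣwΣz = 43735.28 − 43316.84 = 418.44
nΣw² − (Σw)² = 35391.52 − 35193.76 = 197.76; nΣz² − (Σz)² = 55972.4 − 53314.81 = 2657.59
r = 418.44 / √(197.76 × 2657.59) = 418.44 / 724.9586 ≈ 0.577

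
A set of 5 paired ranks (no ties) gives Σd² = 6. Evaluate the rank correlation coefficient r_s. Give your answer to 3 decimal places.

ρ = 1 − 6Σd² / [n(n²−1)] = 1 − 6×6 / (5×24)
  = 1 − 36/120 = 1 − 0.3000 ≈ 0.700

0.700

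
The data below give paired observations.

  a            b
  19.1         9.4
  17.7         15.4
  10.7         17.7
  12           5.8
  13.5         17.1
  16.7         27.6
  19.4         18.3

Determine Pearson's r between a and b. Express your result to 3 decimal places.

0.158

n = 7, Σa = 109.1, Σb = 111.3, Σa² = 1774.09, Σb² = 2061.51, Σab = 1757.9
nΣab − ΣaΣb = 12305.3 − 12142.83 = 162.47
nΣa² − (Σa)² = 12418.63 − 11902.81 = 515.82; nΣb² − (Σb)² = 14430.57 − 12387.69 = 2042.88
r = 162.47 / √(515.82 × 2042.88) = 162.47 / 1026.5273 ≈ 0.158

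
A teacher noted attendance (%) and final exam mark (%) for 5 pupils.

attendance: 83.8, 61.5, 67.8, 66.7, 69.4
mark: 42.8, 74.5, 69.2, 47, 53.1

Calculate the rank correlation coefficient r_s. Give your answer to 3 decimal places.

-0.700

Rank attendance: 5, 1, 3, 2, 4
Rank mark: 1, 5, 4, 2, 3
d = rank(attendance) − rank(mark): 4, -4, -1, 0, 1; Σd² = 34
ρ = 1 − 6Σd² / [n(n²−1)] = 1 − 6×34 / (5×24) = 1 − 204/120 ≈ -0.700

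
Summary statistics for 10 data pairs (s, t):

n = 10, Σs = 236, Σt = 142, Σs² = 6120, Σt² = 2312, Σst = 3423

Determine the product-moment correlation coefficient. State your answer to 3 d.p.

r = (nΣst − ΣsΣt) / √[(nΣs² − (Σs)²)(nΣt² − (Σt)²)]
Numerator: 10×3423 − 236×142 = 718
Denominator: √[(61200 − 55696)(23120 − 20164)] = √[5504 × 2956] = 4033.5870
r = 718 / 4033.5870 ≈ 0.178

0.178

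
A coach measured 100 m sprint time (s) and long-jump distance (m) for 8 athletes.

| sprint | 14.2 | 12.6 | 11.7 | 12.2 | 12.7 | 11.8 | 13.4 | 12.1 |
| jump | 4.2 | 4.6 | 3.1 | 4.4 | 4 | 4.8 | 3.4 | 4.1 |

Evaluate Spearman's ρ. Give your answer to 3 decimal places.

-0.048

Rank sprint: 8, 5, 1, 4, 6, 2, 7, 3
Rank jump: 5, 7, 1, 6, 3, 8, 2, 4
d = rank(sprint) − rank(jump): 3, -2, 0, -2, 3, -6, 5, -1; Σd² = 88
ρ = 1 − 6Σd² / [n(n²−1)] = 1 − 6×88 / (8×63) = 1 − 528/504 ≈ -0.048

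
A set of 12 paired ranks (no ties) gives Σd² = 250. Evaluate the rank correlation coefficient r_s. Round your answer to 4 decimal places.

ρ = 1 − 6Σd² / [n(n²−1)] = 1 − 6×250 / (12×143)
  = 1 − 1500/1716 = 1 − 0.87413 ≈ 0.1259

0.1259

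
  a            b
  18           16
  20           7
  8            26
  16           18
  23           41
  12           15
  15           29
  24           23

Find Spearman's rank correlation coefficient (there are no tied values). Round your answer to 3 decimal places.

0.048

Rank a: 5, 6, 1, 4, 7, 2, 3, 8
Rank b: 3, 1, 6, 4, 8, 2, 7, 5
d = rank(a) − rank(b): 2, 5, -5, 0, -1, 0, -4, 3; Σd² = 80
ρ = 1 − 6Σd² / [n(n²−1)] = 1 − 6×80 / (8×63) = 1 − 480/504 ≈ 0.048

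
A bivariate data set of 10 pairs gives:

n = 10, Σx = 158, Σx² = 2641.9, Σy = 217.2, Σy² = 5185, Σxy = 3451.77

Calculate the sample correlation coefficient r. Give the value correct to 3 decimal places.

0.077

r = (nΣxy − ΣxΣy) / √[(nΣx² − (Σx)²)(nΣy² − (Σy)²)]
Numerator: 10×3451.77 − 158×217.2 = 200.1
Denominator: √[(26419 − 24964)(51850 − 47175.84)] = √[1455 × 4674.16] = 2607.8541
r = 200.1 / 2607.8541 ≈ 0.077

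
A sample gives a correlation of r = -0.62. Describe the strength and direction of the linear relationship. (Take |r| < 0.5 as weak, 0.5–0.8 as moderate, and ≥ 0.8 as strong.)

moderate negative

r = -0.62 < 0 so the relationship is negative.
|r| = 0.62, which falls in the moderate range.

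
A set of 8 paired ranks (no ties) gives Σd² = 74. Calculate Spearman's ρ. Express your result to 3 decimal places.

ρ = 1 − 6Σd² / [n(n²−1)] = 1 − 6×74 / (8×63)
  = 1 − 444/504 = 1 − 0.8810 ≈ 0.119

0.119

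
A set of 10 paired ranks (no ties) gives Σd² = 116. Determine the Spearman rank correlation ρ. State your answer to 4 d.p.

ρ = 1 − 6Σd² / [n(n²−1)] = 1 − 6×116 / (10×99)
  = 1 − 696/990 = 1 − 0.70303 ≈ 0.2970

0.2970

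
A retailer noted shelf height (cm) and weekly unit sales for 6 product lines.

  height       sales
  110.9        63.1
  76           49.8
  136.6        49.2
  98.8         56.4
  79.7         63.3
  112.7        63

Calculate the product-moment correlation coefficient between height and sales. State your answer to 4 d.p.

-0.1368

n = 6, Σx = 614.7, Σy = 344.8, Σx² = 65549.19, Σy² = 20039.14, Σxy = 35220.74
nΣxy − ΣxΣy = 211324.44 − 211948.56 = -624.12
nΣx² − (Σx)² = 393295.14 − 377856.09 = 15439.05; nΣy² − (Σy)² = 120234.84 − 118887.04 = 1347.8
r = -624.12 / √(15439.05 × 1347.8) = -624.12 / 4561.6611 ≈ -0.1368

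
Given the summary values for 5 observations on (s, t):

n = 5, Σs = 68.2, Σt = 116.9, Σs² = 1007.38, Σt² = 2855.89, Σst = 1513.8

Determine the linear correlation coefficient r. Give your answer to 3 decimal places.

r = (nΣst − ΣsΣt) / √[(nΣs² − (Σs)²)(nΣt² − (Σt)²)]
Numerator: 5×1513.8 − 68.2×116.9 = -403.58
Denominator: √[(5036.9 − 4651.24)(14279.45 − 13665.61)] = √[385.66 × 613.84] = 486.5527
r = -403.58 / 486.5527 ≈ -0.829

-0.829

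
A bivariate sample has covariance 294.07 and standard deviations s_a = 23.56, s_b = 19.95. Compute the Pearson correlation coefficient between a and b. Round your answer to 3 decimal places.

r = Cov(a,b) / (s_a · s_b) = 294.07 / (23.56 × 19.95)
  = 294.07 / 470.0220 ≈ 0.626

0.626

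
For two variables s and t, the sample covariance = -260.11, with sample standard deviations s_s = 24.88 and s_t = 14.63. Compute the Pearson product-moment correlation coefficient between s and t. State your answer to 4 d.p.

r = Cov(s,t) / (s_s · s_t) = -260.11 / (24.88 × 14.63)
  = -260.11 / 363.9944 ≈ -0.7146

-0.7146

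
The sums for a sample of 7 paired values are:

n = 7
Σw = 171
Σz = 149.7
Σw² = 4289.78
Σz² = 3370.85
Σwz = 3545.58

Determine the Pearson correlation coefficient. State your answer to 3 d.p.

-0.807

r = (nΣwz − ΣwΣz) / √[(nΣw² − (Σw)²)(nΣz² − (Σz)²)]
Numerator: 7×3545.58 − 171×149.7 = -779.64
Denominator: √[(30028.46 − 29241)(23595.95 − 22410.09)] = √[787.46 × 1185.86] = 966.3422
r = -779.64 / 966.3422 ≈ -0.807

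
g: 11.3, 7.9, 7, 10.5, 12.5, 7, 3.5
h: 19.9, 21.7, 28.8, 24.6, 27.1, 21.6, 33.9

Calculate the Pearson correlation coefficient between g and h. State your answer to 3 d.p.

n = 7, Σg = 59.7, Σh = 177.6, Σg² = 566.85, Σh² = 4651.68, Σgh = 1464.8
nΣgh − ΣgΣh = 10253.6 − 10602.72 = -349.12
nΣg² − (Σg)² = 3967.95 − 3564.09 = 403.86; nΣh² − (Σh)² = 32561.76 − 31541.76 = 1020
r = -349.12 / √(403.86 × 1020) = -349.12 / 641.8233 ≈ -0.544

-0.544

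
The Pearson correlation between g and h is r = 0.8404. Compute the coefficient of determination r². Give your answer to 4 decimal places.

0.7063

r² = (0.8404)² = 0.7063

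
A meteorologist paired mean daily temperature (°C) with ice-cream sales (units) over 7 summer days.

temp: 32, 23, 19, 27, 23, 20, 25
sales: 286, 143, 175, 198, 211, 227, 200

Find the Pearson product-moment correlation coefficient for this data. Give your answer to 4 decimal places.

n = 7, Σx = 169, Σy = 1440, Σx² = 4197, Σy² = 308124, Σxy = 35505
nΣxy − ΣxΣy = 248535 − 243360 = 5175
nΣx² − (Σx)² = 29379 − 28561 = 818; nΣy² − (Σy)² = 2156868 − 2073600 = 83268
r = 5175 / √(818 × 83268) = 5175 / 8253.0736 ≈ 0.6270

0.6270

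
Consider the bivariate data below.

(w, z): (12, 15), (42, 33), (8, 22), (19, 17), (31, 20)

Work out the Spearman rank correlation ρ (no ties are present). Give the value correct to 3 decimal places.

0.400

Rank w: 2, 5, 1, 3, 4
Rank z: 1, 5, 4, 2, 3
d = rank(w) − rank(z): 1, 0, -3, 1, 1; Σd² = 12
ρ = 1 − 6Σd² / [n(n²−1)] = 1 − 6×12 / (5×24) = 1 − 72/120 ≈ 0.400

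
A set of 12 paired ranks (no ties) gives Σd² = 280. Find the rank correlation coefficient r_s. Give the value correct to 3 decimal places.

0.021

ρ = 1 − 6Σd² / [n(n²−1)] = 1 − 6×280 / (12×143)
  = 1 − 1680/1716 = 1 − 0.9790 ≈ 0.021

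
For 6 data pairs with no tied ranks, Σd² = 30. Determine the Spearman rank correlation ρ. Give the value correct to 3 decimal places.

ρ = 1 − 6Σd² / [n(n²−1)] = 1 − 6×30 / (6×35)
  = 1 − 180/210 = 1 − 0.8571 ≈ 0.143

0.143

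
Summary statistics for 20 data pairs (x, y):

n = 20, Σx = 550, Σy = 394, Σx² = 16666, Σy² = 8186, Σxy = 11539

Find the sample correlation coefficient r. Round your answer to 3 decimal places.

0.871

r = (nΣxy − ΣxΣy) / √[(nΣx² − (Σx)²)(nΣy² − (Σy)²)]
Numerator: 20×11539 − 550×394 = 14080
Denominator: √[(333320 − 302500)(163720 − 155236)] = √[30820 × 8484] = 16170.2468
r = 14080 / 16170.2468 ≈ 0.871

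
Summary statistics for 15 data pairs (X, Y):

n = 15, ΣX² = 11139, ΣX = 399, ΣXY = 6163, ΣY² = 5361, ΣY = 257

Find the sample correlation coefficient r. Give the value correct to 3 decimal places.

r = (nΣXY − ΣXΣY) / √[(nΣX² − (ΣX)²)(nΣY² − (ΣY)²)]
Numerator: 15×6163 − 399×257 = -10098
Denominator: √[(167085 − 159201)(80415 − 66049)] = √[7884 × 14366] = 10642.4407
r = -10098 / 10642.4407 ≈ -0.949

-0.949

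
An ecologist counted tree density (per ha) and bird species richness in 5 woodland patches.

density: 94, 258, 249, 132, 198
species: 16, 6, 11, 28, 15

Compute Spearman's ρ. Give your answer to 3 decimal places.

-0.900

Rank density: 1, 5, 4, 2, 3
Rank species: 4, 1, 2, 5, 3
d = rank(density) − rank(species): -3, 4, 2, -3, 0; Σd² = 38
ρ = 1 − 6Σd² / [n(n²−1)] = 1 − 6×38 / (5×24) = 1 − 228/120 ≈ -0.900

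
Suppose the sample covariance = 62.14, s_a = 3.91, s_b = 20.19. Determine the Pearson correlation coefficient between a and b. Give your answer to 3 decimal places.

r = Cov(a,b) / (s_a · s_b) = 62.14 / (3.91 × 20.19)
  = 62.14 / 78.9429 ≈ 0.787

0.787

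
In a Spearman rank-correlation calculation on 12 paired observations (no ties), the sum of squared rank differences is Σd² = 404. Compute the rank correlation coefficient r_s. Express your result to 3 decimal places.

ρ = 1 − 6Σd² / [n(n²−1)] = 1 − 6×404 / (12×143)
  = 1 − 2424/1716 = 1 − 1.4126 ≈ -0.413

-0.413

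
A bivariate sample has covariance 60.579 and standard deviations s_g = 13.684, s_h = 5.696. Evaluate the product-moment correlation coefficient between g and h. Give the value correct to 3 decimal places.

r = Cov(g,h) / (s_g · s_h) = 60.579 / (13.684 × 5.696)
  = 60.579 / 77.9441 ≈ 0.777

0.777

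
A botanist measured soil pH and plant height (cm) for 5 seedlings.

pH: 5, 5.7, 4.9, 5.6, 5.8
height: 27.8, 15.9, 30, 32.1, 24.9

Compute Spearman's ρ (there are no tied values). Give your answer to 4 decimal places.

Rank pH: 2, 4, 1, 3, 5
Rank height: 3, 1, 4, 5, 2
d = rank(pH) − rank(height): -1, 3, -3, -2, 3; Σd² = 32
ρ = 1 − 6Σd² / [n(n²−1)] = 1 − 6×32 / (5×24) = 1 − 192/120 ≈ -0.6000

-0.6000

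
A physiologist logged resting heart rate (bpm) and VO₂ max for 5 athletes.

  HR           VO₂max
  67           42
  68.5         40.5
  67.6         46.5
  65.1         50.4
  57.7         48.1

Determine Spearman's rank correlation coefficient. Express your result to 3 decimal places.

Rank HR: 3, 5, 4, 2, 1
Rank VO₂max: 2, 1, 3, 5, 4
d = rank(HR) − rank(VO₂max): 1, 4, 1, -3, -3; Σd² = 36
ρ = 1 − 6Σd² / [n(n²−1)] = 1 − 6×36 / (5×24) = 1 − 216/120 ≈ -0.800

-0.800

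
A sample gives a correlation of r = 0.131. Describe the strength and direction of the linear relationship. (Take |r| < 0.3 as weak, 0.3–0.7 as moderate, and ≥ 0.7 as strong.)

r = 0.131 > 0 so the relationship is positive.
|r| = 0.131, which falls in the weak range.

weak positive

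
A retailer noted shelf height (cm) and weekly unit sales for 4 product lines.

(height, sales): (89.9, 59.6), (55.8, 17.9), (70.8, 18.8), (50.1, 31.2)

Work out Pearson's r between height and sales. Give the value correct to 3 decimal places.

0.725

n = 4, Σx = 266.6, Σy = 127.5, Σx² = 18718.3, Σy² = 5199.45, Σxy = 9251.02
nΣxy − ΣxΣy = 37004.08 − 33991.5 = 3012.58
nΣx² − (Σx)² = 74873.2 − 71075.56 = 3797.64; nΣy² − (Σy)² = 20797.8 − 16256.25 = 4541.55
r = 3012.58 / √(3797.64 × 4541.55) = 3012.58 / 4152.9715 ≈ 0.725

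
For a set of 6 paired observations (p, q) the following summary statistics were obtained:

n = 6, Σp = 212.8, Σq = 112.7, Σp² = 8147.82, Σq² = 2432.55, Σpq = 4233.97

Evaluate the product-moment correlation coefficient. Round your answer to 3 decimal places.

0.544

r = (nΣpq − ΣpΣq) / √[(nΣp² − (Σp)²)(nΣq² − (Σq)²)]
Numerator: 6×4233.97 − 212.8×112.7 = 1421.26
Denominator: √[(48886.92 − 45283.84)(14595.3 − 12701.29)] = √[3603.08 × 1894.01] = 2612.3303
r = 1421.26 / 2612.3303 ≈ 0.544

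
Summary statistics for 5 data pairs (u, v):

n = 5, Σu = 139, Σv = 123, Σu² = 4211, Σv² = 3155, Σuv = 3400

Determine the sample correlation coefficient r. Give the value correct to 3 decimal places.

-0.092

r = (nΣuv − ΣuΣv) / √[(nΣu² − (Σu)²)(nΣv² − (Σv)²)]
Numerator: 5×3400 − 139×123 = -97
Denominator: √[(21055 − 19321)(15775 − 15129)] = √[1734 × 646] = 1058.3780
r = -97 / 1058.3780 ≈ -0.092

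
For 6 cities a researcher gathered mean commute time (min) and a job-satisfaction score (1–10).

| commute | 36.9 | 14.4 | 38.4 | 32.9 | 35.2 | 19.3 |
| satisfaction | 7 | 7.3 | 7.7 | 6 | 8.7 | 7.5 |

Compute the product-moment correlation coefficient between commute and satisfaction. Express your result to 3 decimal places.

0.064

n = 6, Σx = 177.1, Σy = 44.2, Σx² = 5737.47, Σy² = 329.52, Σxy = 1307.49
nΣxy − ΣxΣy = 7844.94 − 7827.82 = 17.12
nΣx² − (Σx)² = 34424.82 − 31364.41 = 3060.41; nΣy² − (Σy)² = 1977.12 − 1953.64 = 23.48
r = 17.12 / √(3060.41 × 23.48) = 17.12 / 268.0642 ≈ 0.064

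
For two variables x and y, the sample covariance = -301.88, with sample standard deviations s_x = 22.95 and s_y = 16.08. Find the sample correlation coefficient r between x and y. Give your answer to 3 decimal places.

-0.818

r = Cov(x,y) / (s_x · s_y) = -301.88 / (22.95 × 16.08)
  = -301.88 / 369.0360 ≈ -0.818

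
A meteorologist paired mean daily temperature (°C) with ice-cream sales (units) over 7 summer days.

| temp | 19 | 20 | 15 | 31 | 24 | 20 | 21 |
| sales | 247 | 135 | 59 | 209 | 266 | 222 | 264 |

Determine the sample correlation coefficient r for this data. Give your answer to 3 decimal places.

n = 7, Σx = 150, Σy = 1402, Σx² = 3364, Σy² = 316132, Σxy = 31125
nΣxy − ΣxΣy = 217875 − 210300 = 7575
nΣx² − (Σx)² = 23548 − 22500 = 1048; nΣy² − (Σy)² = 2212924 − 1965604 = 247320
r = 7575 / √(1048 × 247320) = 7575 / 16099.4211 ≈ 0.471

0.471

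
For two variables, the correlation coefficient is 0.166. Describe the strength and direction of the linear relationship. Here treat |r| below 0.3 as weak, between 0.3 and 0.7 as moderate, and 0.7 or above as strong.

weak positive

r = 0.166 > 0 so the relationship is positive.
|r| = 0.166, which falls in the weak range.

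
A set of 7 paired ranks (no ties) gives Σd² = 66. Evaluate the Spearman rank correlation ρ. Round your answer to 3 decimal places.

ρ = 1 − 6Σd² / [n(n²−1)] = 1 − 6×66 / (7×48)
  = 1 − 396/336 = 1 − 1.1786 ≈ -0.179

-0.179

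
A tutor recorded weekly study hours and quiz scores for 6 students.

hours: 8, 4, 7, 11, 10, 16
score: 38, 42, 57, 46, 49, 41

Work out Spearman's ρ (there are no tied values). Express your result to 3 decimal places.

Rank hours: 3, 1, 2, 5, 4, 6
Rank score: 1, 3, 6, 4, 5, 2
d = rank(hours) − rank(score): 2, -2, -4, 1, -1, 4; Σd² = 42
ρ = 1 − 6Σd² / [n(n²−1)] = 1 − 6×42 / (6×35) = 1 − 252/210 ≈ -0.200

-0.200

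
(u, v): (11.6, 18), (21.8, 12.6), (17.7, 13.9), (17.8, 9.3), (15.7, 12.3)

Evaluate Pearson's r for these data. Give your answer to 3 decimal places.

-0.646

n = 5, Σu = 84.6, Σv = 66.1, Σu² = 1486.42, Σv² = 913.75, Σuv = 1088.16
nΣuv − ΣuΣv = 5440.8 − 5592.06 = -151.26
nΣu² − (Σu)² = 7432.1 − 7157.16 = 274.94; nΣv² − (Σv)² = 4568.75 − 4369.21 = 199.54
r = -151.26 / √(274.94 × 199.54) = -151.26 / 234.2254 ≈ -0.646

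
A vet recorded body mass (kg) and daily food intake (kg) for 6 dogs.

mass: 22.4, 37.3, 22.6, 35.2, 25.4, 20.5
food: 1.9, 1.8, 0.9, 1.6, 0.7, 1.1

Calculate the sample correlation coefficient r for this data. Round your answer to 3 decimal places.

n = 6, Σx = 163.4, Σy = 8, Σx² = 4708.26, Σy² = 11.92, Σxy = 226.69
nΣxy − ΣxΣy = 1360.14 − 1307.2 = 52.94
nΣx² − (Σx)² = 28249.56 − 26699.56 = 1550; nΣy² − (Σy)² = 71.52 − 64 = 7.52
r = 52.94 / √(1550 × 7.52) = 52.94 / 107.9630 ≈ 0.490

0.490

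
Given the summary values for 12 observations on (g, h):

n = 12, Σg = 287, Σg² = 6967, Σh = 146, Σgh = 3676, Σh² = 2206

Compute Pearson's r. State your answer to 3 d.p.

0.876

r = (nΣgh − ΣgΣh) / √[(nΣg² − (Σg)²)(nΣh² − (Σh)²)]
Numerator: 12×3676 − 287×146 = 2210
Denominator: √[(83604 − 82369)(26472 − 21316)] = √[1235 × 5156] = 2523.4223
r = 2210 / 2523.4223 ≈ 0.876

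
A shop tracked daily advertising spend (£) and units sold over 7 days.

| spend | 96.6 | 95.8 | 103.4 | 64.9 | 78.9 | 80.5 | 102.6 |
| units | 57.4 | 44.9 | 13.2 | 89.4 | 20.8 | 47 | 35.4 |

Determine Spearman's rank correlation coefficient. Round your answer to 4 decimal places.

-0.5357

Rank spend: 5, 4, 7, 1, 2, 3, 6
Rank units: 6, 4, 1, 7, 2, 5, 3
d = rank(spend) − rank(units): -1, 0, 6, -6, 0, -2, 3; Σd² = 86
ρ = 1 − 6Σd² / [n(n²−1)] = 1 − 6×86 / (7×48) = 1 − 516/336 ≈ -0.5357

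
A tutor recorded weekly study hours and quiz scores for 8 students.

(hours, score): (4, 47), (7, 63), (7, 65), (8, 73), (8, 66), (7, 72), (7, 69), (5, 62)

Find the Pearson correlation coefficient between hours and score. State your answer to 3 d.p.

0.844

n = 8, Σx = 53, Σy = 517, Σx² = 365, Σy² = 33877, Σxy = 3493
nΣxy − ΣxΣy = 27944 − 27401 = 543
nΣx² − (Σx)² = 2920 − 2809 = 111; nΣy² − (Σy)² = 271016 − 267289 = 3727
r = 543 / √(111 × 3727) = 543 / 643.1928 ≈ 0.844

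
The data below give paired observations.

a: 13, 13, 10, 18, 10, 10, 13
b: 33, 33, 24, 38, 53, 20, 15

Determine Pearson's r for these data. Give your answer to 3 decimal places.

n = 7, Σa = 87, Σb = 216, Σa² = 1131, Σb² = 7632, Σab = 2707
nΣab − ΣaΣb = 18949 − 18792 = 157
nΣa² − (Σa)² = 7917 − 7569 = 348; nΣb² − (Σb)² = 53424 − 46656 = 6768
r = 157 / √(348 × 6768) = 157 / 1534.6869 ≈ 0.102

0.102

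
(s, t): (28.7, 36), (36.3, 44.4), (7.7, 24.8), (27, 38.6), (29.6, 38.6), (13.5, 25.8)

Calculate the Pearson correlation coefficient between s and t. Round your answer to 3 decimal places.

n = 6, Σs = 142.8, Σt = 208.2, Σs² = 3988.08, Σt² = 7527.96, Σst = 5368.94
nΣst − ΣsΣt = 32213.64 − 29730.96 = 2482.68
nΣs² − (Σs)² = 23928.48 − 20391.84 = 3536.64; nΣt² − (Σt)² = 45167.76 − 43347.24 = 1820.52
r = 2482.68 / √(3536.64 × 1820.52) = 2482.68 / 2537.4246 ≈ 0.978

0.978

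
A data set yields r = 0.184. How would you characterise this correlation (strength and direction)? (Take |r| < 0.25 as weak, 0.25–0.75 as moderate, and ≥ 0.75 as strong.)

weak positive

r = 0.184 > 0 so the relationship is positive.
|r| = 0.184, which falls in the weak range.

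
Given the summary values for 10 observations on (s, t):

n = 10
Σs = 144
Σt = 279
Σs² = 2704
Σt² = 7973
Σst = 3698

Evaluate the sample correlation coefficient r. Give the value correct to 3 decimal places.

r = (nΣst − ΣsΣt) / √[(nΣs² − (Σs)²)(nΣt² − (Σt)²)]
Numerator: 10×3698 − 144×279 = -3196
Denominator: √[(27040 − 20736)(79730 − 77841)] = √[6304 × 1889] = 3450.8341
r = -3196 / 3450.8341 ≈ -0.926

-0.926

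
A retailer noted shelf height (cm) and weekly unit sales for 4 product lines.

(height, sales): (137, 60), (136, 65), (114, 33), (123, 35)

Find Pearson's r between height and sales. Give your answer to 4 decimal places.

n = 4, Σx = 510, Σy = 193, Σx² = 65390, Σy² = 10139, Σxy = 25127
nΣxy − ΣxΣy = 100508 − 98430 = 2078
nΣx² − (Σx)² = 261560 − 260100 = 1460; nΣy² − (Σy)² = 40556 − 37249 = 3307
r = 2078 / √(1460 × 3307) = 2078 / 2197.3211 ≈ 0.9457

0.9457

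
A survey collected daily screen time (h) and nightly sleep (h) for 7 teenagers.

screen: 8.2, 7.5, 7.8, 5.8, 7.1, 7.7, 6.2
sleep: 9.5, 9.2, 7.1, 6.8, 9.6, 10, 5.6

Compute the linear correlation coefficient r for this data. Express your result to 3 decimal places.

0.687

n = 7, Σx = 50.3, Σy = 57.8, Σx² = 366.11, Σy² = 495.06, Σxy = 421.6
nΣxy − ΣxΣy = 2951.2 − 2907.34 = 43.86
nΣx² − (Σx)² = 2562.77 − 2530.09 = 32.68; nΣy² − (Σy)² = 3465.42 − 3340.84 = 124.58
r = 43.86 / √(32.68 × 124.58) = 43.86 / 63.8065 ≈ 0.687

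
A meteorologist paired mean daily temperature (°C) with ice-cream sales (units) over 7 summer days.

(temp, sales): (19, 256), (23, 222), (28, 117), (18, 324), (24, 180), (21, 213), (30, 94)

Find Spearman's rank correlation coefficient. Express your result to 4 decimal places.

-0.9643

Rank temp: 2, 4, 6, 1, 5, 3, 7
Rank sales: 6, 5, 2, 7, 3, 4, 1
d = rank(temp) − rank(sales): -4, -1, 4, -6, 2, -1, 6; Σd² = 110
ρ = 1 − 6Σd² / [n(n²−1)] = 1 − 6×110 / (7×48) = 1 − 660/336 ≈ -0.9643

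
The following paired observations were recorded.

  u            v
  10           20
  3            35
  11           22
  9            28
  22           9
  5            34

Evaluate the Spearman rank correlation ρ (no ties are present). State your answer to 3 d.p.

-0.943

Rank u: 4, 1, 5, 3, 6, 2
Rank v: 2, 6, 3, 4, 1, 5
d = rank(u) − rank(v): 2, -5, 2, -1, 5, -3; Σd² = 68
ρ = 1 − 6Σd² / [n(n²−1)] = 1 − 6×68 / (6×35) = 1 − 408/210 ≈ -0.943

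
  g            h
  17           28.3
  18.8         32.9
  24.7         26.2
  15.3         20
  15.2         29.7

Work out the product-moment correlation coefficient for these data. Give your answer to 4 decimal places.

n = 5, Σg = 91, Σh = 137.1, Σg² = 1717.66, Σh² = 3851.83, Σgh = 2504.2
nΣgh − ΣgΣh = 12521 − 12476.1 = 44.9
nΣg² − (Σg)² = 8588.3 − 8281 = 307.3; nΣh² − (Σh)² = 19259.15 − 18796.41 = 462.74
r = 44.9 / √(307.3 × 462.74) = 44.9 / 377.0942 ≈ 0.1191

0.1191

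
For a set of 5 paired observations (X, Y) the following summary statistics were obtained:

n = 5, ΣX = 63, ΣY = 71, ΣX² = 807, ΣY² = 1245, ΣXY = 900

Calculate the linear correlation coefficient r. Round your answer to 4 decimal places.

r = (nΣXY − ΣXΣY) / √[(nΣX² − (ΣX)²)(nΣY² − (ΣY)²)]
Numerator: 5×900 − 63×71 = 27
Denominator: √[(4035 − 3969)(6225 − 5041)] = √[66 × 1184] = 279.5425
r = 27 / 279.5425 ≈ 0.0966

0.0966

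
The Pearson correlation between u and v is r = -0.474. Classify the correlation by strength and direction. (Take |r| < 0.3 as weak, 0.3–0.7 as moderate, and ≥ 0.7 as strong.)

r = -0.474 < 0 so the relationship is negative.
|r| = 0.474, which falls in the moderate range.

moderate negative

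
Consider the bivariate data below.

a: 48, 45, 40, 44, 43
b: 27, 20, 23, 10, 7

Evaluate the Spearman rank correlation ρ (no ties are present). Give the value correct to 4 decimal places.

0.4000

Rank a: 5, 4, 1, 3, 2
Rank b: 5, 3, 4, 2, 1
d = rank(a) − rank(b): 0, 1, -3, 1, 1; Σd² = 12
ρ = 1 − 6Σd² / [n(n²−1)] = 1 − 6×12 / (5×24) = 1 − 72/120 ≈ 0.4000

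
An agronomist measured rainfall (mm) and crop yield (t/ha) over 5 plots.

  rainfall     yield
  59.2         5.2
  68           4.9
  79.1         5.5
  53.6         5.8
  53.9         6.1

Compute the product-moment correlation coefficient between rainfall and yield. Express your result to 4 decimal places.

n = 5, Σx = 313.8, Σy = 27.5, Σx² = 20163.62, Σy² = 152.15, Σxy = 1715.76
nΣxy − ΣxΣy = 8578.8 − 8629.5 = -50.7
nΣx² − (Σx)² = 100818.1 − 98470.44 = 2347.66; nΣy² − (Σy)² = 760.75 − 756.25 = 4.5
r = -50.7 / √(2347.66 × 4.5) = -50.7 / 102.7836 ≈ -0.4933

-0.4933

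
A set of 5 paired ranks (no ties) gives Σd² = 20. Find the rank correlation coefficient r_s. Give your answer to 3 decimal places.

ρ = 1 − 6Σd² / [n(n²−1)] = 1 − 6×20 / (5×24)
  = 1 − 120/120 = 1 − 1.0000 ≈ 0.000

0.000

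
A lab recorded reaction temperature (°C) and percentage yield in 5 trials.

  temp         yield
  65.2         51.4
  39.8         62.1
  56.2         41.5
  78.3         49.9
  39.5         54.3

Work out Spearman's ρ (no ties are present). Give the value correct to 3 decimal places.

Rank temp: 4, 2, 3, 5, 1
Rank yield: 3, 5, 1, 2, 4
d = rank(temp) − rank(yield): 1, -3, 2, 3, -3; Σd² = 32
ρ = 1 − 6Σd² / [n(n²−1)] = 1 − 6×32 / (5×24) = 1 − 192/120 ≈ -0.600

-0.600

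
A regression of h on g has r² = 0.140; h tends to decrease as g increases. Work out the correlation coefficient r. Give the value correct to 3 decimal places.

|r| = √0.140 = 0.374
The association is negative, so r = −0.374.

-0.374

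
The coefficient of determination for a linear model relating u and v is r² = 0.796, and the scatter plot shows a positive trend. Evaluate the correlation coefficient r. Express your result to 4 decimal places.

|r| = √0.796 = 0.8922
The association is positive, so r = 0.8922.

0.8922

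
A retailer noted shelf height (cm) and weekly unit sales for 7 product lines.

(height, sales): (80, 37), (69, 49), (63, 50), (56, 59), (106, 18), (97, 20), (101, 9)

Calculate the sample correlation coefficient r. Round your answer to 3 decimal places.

-0.975

n = 7, Σx = 572, Σy = 242, Σx² = 49112, Σy² = 10556, Σxy = 17552
nΣxy − ΣxΣy = 122864 − 138424 = -15560
nΣx² − (Σx)² = 343784 − 327184 = 16600; nΣy² − (Σy)² = 73892 − 58564 = 15328
r = -15560 / √(16600 × 15328) = -15560 / 15951.3260 ≈ -0.975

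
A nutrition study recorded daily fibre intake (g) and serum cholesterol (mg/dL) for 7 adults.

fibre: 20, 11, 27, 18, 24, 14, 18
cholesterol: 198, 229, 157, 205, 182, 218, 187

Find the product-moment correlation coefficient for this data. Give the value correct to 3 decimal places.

-0.953

n = 7, Σx = 132, Σy = 1376, Σx² = 2670, Σy² = 273936, Σxy = 25194
nΣxy − ΣxΣy = 176358 − 181632 = -5274
nΣx² − (Σx)² = 18690 − 17424 = 1266; nΣy² − (Σy)² = 1917552 − 1893376 = 24176
r = -5274 / √(1266 × 24176) = -5274 / 5532.3427 ≈ -0.953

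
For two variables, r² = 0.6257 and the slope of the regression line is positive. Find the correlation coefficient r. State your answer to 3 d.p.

|r| = √0.6257 = 0.791
The association is positive, so r = 0.791.

0.791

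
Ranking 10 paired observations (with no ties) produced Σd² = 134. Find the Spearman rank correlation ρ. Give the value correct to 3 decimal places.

ρ = 1 − 6Σd² / [n(n²−1)] = 1 − 6×134 / (10×99)
  = 1 − 804/990 = 1 − 0.8121 ≈ 0.188

0.188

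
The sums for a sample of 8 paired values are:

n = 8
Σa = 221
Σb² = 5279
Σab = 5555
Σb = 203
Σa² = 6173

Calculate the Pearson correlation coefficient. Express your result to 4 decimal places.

r = (nΣab − ΣaΣb) / √[(nΣa² − (Σa)²)(nΣb² − (Σb)²)]
Numerator: 8×5555 − 221×203 = -423
Denominator: √[(49384 − 48841)(42232 − 41209)] = √[543 × 1023] = 745.3113
r = -423 / 745.3113 ≈ -0.5675

-0.5675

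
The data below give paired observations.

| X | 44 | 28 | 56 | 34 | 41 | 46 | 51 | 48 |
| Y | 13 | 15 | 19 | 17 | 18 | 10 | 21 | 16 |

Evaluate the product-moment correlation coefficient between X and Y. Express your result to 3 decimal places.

n = 8, ΣX = 348, ΣY = 129, ΣX² = 15714, ΣY² = 2165, ΣXY = 5671
nΣXY − ΣXΣY = 45368 − 44892 = 476
nΣX² − (ΣX)² = 125712 − 121104 = 4608; nΣY² − (ΣY)² = 17320 − 16641 = 679
r = 476 / √(4608 × 679) = 476 / 1768.8505 ≈ 0.269

0.269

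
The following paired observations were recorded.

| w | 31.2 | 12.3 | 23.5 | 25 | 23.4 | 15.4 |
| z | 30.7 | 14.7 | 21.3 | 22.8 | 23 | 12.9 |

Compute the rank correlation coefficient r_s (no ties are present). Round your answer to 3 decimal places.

Rank w: 6, 1, 4, 5, 3, 2
Rank z: 6, 2, 3, 4, 5, 1
d = rank(w) − rank(z): 0, -1, 1, 1, -2, 1; Σd² = 8
ρ = 1 − 6Σd² / [n(n²−1)] = 1 − 6×8 / (6×35) = 1 − 48/210 ≈ 0.771

0.771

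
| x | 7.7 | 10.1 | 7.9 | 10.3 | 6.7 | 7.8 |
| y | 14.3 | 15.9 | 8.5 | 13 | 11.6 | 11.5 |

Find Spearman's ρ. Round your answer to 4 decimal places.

Rank x: 2, 5, 4, 6, 1, 3
Rank y: 5, 6, 1, 4, 3, 2
d = rank(x) − rank(y): -3, -1, 3, 2, -2, 1; Σd² = 28
ρ = 1 − 6Σd² / [n(n²−1)] = 1 − 6×28 / (6×35) = 1 − 168/210 ≈ 0.2000

0.2000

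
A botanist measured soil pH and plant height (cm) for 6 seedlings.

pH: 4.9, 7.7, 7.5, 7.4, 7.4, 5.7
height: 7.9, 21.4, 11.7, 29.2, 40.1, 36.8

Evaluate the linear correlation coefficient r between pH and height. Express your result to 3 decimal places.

n = 6, Σx = 40.6, Σy = 147.1, Σx² = 281.56, Σy² = 4472.15, Σxy = 1013.82
nΣxy − ΣxΣy = 6082.92 − 5972.26 = 110.66
nΣx² − (Σx)² = 1689.36 − 1648.36 = 41; nΣy² − (Σy)² = 26832.9 − 21638.41 = 5194.49
r = 110.66 / √(41 × 5194.49) = 110.66 / 461.4912 ≈ 0.240

0.240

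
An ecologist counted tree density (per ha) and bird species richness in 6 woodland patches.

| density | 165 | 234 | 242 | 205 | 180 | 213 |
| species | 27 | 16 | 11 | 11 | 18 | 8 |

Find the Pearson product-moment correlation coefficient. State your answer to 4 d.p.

-0.7127

n = 6, Σx = 1239, Σy = 91, Σx² = 260339, Σy² = 1615, Σxy = 18060
nΣxy − ΣxΣy = 108360 − 112749 = -4389
nΣx² − (Σx)² = 1562034 − 1535121 = 26913; nΣy² − (Σy)² = 9690 − 8281 = 1409
r = -4389 / √(26913 × 1409) = -4389 / 6157.9556 ≈ -0.7127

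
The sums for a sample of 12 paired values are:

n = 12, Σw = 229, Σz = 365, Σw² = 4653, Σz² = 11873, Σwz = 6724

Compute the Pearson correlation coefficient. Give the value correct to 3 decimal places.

r = (nΣwz − ΣwΣz) / √[(nΣw² − (Σw)²)(nΣz² − (Σz)²)]
Numerator: 12×6724 − 229×365 = -2897
Denominator: √[(55836 − 52441)(142476 − 133225)] = √[3395 × 9251] = 5604.2078
r = -2897 / 5604.2078 ≈ -0.517

-0.517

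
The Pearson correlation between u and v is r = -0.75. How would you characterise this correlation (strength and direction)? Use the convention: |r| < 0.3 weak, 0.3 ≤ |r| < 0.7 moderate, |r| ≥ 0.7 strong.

r = -0.75 < 0 so the relationship is negative.
|r| = 0.75, which falls in the strong range.

strong negative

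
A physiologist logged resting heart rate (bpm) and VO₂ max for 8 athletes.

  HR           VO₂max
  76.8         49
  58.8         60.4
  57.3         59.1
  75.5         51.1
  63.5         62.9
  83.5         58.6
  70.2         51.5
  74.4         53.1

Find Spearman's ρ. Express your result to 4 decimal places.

-0.6429

Rank HR: 7, 2, 1, 6, 3, 8, 4, 5
Rank VO₂max: 1, 7, 6, 2, 8, 5, 3, 4
d = rank(HR) − rank(VO₂max): 6, -5, -5, 4, -5, 3, 1, 1; Σd² = 138
ρ = 1 − 6Σd² / [n(n²−1)] = 1 − 6×138 / (8×63) = 1 − 828/504 ≈ -0.6429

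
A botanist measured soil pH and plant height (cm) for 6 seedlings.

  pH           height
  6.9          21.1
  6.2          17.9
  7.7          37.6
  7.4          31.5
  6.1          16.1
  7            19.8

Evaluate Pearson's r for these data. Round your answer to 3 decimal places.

n = 6, Σx = 41.3, Σy = 144, Σx² = 286.31, Σy² = 3822.88, Σxy = 1016
nΣxy − ΣxΣy = 6096 − 5947.2 = 148.8
nΣx² − (Σx)² = 1717.86 − 1705.69 = 12.17; nΣy² − (Σy)² = 22937.28 − 20736 = 2201.28
r = 148.8 / √(12.17 × 2201.28) = 148.8 / 163.6752 ≈ 0.909

0.909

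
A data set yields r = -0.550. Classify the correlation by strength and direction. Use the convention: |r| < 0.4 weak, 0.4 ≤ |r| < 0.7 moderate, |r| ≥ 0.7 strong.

moderate negative

r = -0.550 < 0 so the relationship is negative.
|r| = 0.550, which falls in the moderate range.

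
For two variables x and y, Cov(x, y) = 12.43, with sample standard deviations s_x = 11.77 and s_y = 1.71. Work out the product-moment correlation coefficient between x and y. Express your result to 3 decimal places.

0.618

r = Cov(x,y) / (s_x · s_y) = 12.43 / (11.77 × 1.71)
  = 12.43 / 20.1267 ≈ 0.618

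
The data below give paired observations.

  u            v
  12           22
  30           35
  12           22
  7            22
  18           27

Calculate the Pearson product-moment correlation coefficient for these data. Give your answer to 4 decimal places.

n = 5, Σu = 79, Σv = 128, Σu² = 1561, Σv² = 3406, Σuv = 2218
nΣuv − ΣuΣv = 11090 − 10112 = 978
nΣu² − (Σu)² = 7805 − 6241 = 1564; nΣv² − (Σv)² = 17030 − 16384 = 646
r = 978 / √(1564 × 646) = 978 / 1005.1587 ≈ 0.9730

0.9730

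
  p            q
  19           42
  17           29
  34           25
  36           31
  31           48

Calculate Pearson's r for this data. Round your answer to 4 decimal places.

n = 5, Σp = 137, Σq = 175, Σp² = 4063, Σq² = 6495, Σpq = 4745
nΣpq − ΣpΣq = 23725 − 23975 = -250
nΣp² − (Σp)² = 20315 − 18769 = 1546; nΣq² − (Σq)² = 32475 − 30625 = 1850
r = -250 / √(1546 × 1850) = -250 / 1691.1830 ≈ -0.1478

-0.1478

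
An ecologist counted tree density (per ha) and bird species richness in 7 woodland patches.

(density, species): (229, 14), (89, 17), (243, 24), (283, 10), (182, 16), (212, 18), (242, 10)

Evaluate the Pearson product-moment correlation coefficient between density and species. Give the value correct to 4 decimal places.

n = 7, Σx = 1480, Σy = 109, Σx² = 336132, Σy² = 1841, Σxy = 22529
nΣxy − ΣxΣy = 157703 − 161320 = -3617
nΣx² − (Σx)² = 2352924 − 2190400 = 162524; nΣy² − (Σy)² = 12887 − 11881 = 1006
r = -3617 / √(162524 × 1006) = -3617 / 12786.6784 ≈ -0.2829

-0.2829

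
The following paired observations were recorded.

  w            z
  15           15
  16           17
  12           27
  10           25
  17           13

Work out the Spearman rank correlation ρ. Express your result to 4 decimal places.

-0.8000

Rank w: 3, 4, 2, 1, 5
Rank z: 2, 3, 5, 4, 1
d = rank(w) − rank(z): 1, 1, -3, -3, 4; Σd² = 36
ρ = 1 − 6Σd² / [n(n²−1)] = 1 − 6×36 / (5×24) = 1 − 216/120 ≈ -0.8000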